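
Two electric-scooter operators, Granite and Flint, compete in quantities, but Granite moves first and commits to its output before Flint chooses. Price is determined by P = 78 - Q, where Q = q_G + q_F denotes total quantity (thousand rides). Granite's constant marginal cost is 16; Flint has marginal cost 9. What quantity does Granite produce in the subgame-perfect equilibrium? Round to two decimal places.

Solve by backward induction. Given q_G, the follower Flint maximises π_F = (78 - q_G - q_F)q_F - 9q_F.
Setting the follower's marginal profit to zero, 69 - q_G - 2q_F = 0, i.e. q_F = (69 - q_G)/2.
Granite substitutes q_F(q_G) into its own profit: π_G = q_G(78 - q_G - (69 - q_G)/2) - 16q_G = (87/2 - (1/2)q_G)q_G - 16q_G.
Leader FOC: 55/2 - q_G = 0, so q_G = 55/2.
Then q_F = (69 - 55/2)/2 = 83/4.

27.50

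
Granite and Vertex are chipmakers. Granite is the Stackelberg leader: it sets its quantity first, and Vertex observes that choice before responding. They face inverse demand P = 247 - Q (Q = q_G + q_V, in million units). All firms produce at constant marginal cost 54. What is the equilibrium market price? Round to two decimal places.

Solve by backward induction. Given q_G, the follower Vertex maximises π_V = (247 - q_G - q_V)q_V - 54q_V.
∂π_V/∂q_V = 193 - q_G - 2q_V = 0 gives the reaction function q_V = (193 - q_G)/2.
The leader anticipates this reaction. Substituting into P = 247 - Q gives P = 301/2 - (1/2)q_G, so π_G = (301/2 - (1/2)q_G)q_G - 54q_G.
The leader's first-order condition 193/2 - q_G = 0 yields q_G = 193/2.
Then q_V = (193 - 193/2)/2 = 193/4.
Total output Q = 579/4, so price P = 247 - 579/4 = 409/4.

102.25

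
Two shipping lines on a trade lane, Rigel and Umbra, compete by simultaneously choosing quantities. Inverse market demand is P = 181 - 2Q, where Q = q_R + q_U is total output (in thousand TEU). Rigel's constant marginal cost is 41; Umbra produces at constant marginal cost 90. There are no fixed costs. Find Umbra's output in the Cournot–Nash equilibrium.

Rigel's profit: π_R = (181 - 2Q)q_R - (41q_R). Setting ∂π_R/∂q_R = 0: 140 - 4q_R - 2(q_U) = 0.
Umbra's profit: π_U = (181 - 2Q)q_U - (90q_U). Setting ∂π_U/∂q_U = 0: 91 - 4q_U - 2(q_R) = 0.
Best responses: q_R = (140 - 2q_U)/4, q_U = (91 - 2q_R)/4.
Solving the pair: q_R = 63/2, q_U = 7.

7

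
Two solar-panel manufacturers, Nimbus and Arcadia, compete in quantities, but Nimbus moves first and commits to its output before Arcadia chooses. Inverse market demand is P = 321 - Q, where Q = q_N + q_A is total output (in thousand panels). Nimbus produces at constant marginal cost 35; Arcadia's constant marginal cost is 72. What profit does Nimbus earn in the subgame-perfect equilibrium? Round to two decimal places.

13041.13

Solve by backward induction. Given q_N, the follower Arcadia maximises π_A = (321 - q_N - q_A)q_A - 72q_A.
Follower FOC: 249 - q_N - 2q_A = 0, so q_A(q_N) = (249 - q_N)/2.
Nimbus substitutes q_A(q_N) into its own profit: π_N = q_N(321 - q_N - (249 - q_N)/2) - 35q_N = (393/2 - (1/2)q_N)q_N - 35q_N.
Leader FOC: 323/2 - q_N = 0, so q_N = 323/2.
Then q_A = (249 - 323/2)/2 = 175/4.
Price P = 321 - 821/4 = 463/4.
Nimbus's profit: (463/4 - 35)·(323/2) = 13041.1250.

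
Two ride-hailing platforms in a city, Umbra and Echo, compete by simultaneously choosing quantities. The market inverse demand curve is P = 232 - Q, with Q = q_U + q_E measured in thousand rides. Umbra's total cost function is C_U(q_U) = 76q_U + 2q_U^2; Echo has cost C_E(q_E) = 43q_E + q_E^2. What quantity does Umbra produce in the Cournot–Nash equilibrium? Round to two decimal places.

Umbra's profit: π_U = (232 - Q)q_U - (76q_U + 2q_U²). Setting ∂π_U/∂q_U = 0: 156 - 6q_U - (q_E) = 0.
Echo's profit: π_E = (232 - Q)q_E - (43q_E + q_E²). Setting ∂π_E/∂q_E = 0: 189 - 4q_E - (q_U) = 0.
So q_U = (156 - q_E)/6 and q_E = (189 - q_U)/4.
Substituting one into the other gives q_U = 435/23 and q_E = 978/23.

18.91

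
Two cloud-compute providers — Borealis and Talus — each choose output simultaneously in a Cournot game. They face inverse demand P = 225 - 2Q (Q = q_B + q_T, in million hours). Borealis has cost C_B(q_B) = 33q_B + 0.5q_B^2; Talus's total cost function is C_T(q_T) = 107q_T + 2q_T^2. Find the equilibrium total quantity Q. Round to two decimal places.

41.83

Borealis's profit: π_B = (225 - 2Q)q_B - (33q_B + (1/2)q_B²). Setting ∂π_B/∂q_B = 0: 192 - 5q_B - 2(q_T) = 0.
Talus's first-order condition: 118 - 8q_T - 2(q_B) = 0.
Rearranging gives the reaction functions q_B = (192 - 2q_T)/5 and q_T = (118 - 2q_B)/8.
Solving the pair: q_B = 325/9, q_T = 103/18.
Total output Q = 325/9 + 103/18 = 251/6.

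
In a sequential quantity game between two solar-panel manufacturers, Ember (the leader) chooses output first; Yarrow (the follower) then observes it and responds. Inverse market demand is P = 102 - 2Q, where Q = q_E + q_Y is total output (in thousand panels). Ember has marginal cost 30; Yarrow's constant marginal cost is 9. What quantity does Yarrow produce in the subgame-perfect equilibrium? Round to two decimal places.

16.88

Solve by backward induction. Given q_E, the follower Yarrow maximises π_Y = (102 - 2q_E - 2q_Y)q_Y - 9q_Y.
∂π_Y/∂q_Y = 93 - 2q_E - 4q_Y = 0 gives the reaction function q_Y = (93 - 2q_E)/4.
Ember substitutes q_Y(q_E) into its own profit: π_E = q_E(102 - 2q_E - (93 - 2q_E)/2) - 30q_E = (111/2 - q_E)q_E - 30q_E.
Leader FOC: 51/2 - 2q_E = 0, so q_E = 51/4.
Then q_Y = (93 - 2·(51/4))/4 = 135/8.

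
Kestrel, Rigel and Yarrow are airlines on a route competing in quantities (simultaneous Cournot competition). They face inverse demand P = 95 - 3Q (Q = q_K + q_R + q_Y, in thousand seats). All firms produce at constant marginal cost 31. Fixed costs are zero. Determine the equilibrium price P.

A representative firm's profit is π_i = q_i(95 - 3Q) - 31q_i.
First-order condition (treating rivals' output as given): 64 - 6q_i - 3·Σ_{j≠i} q_j = 0.
With identical firms every q_j equals q_i, so Σ_{j≠i} q_j = 2q_i and 64 = 12q_i, giving q_i = 16/3.
Total output Q = 16, so price P = 95 - 3·16 = 47.

47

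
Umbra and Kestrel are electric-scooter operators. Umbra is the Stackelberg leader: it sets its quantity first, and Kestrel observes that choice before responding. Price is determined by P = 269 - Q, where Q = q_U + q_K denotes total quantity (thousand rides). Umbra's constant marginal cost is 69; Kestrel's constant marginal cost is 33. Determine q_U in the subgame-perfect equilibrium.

82

Solve by backward induction. Given q_U, the follower Kestrel maximises π_K = (269 - q_U - q_K)q_K - 33q_K.
Setting the follower's marginal profit to zero, 236 - q_U - 2q_K = 0, i.e. q_K = (236 - q_U)/2.
Umbra substitutes q_K(q_U) into its own profit: π_U = q_U(269 - q_U - (236 - q_U)/2) - 69q_U = (151 - (1/2)q_U)q_U - 69q_U.
The leader's first-order condition 82 - q_U = 0 yields q_U = 82.
Then q_K = (236 - 82)/2 = 77.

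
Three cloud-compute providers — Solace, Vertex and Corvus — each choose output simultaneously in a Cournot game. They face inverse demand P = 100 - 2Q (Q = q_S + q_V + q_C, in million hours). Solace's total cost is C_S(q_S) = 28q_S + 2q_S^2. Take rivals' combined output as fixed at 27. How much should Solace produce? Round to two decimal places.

With rivals' combined output fixed at 27, Solace's profit is π_S = (100 - 2·27 - 2q_S)q_S - (28q_S + 2q_S²) = (46 - 2q_S)q_S - (28q_S + 2q_S²).
∂π_S/∂q_S = 18 - 8q_S = 0, so q_S = 9/4.

2.25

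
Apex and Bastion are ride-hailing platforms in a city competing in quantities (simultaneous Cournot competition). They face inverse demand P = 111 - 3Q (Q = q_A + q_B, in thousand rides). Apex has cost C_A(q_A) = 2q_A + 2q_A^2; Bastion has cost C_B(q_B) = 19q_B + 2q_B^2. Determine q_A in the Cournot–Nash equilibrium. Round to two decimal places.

8.95

Apex's profit: π_A = (111 - 3Q)q_A - (2q_A + 2q_A²). Setting ∂π_A/∂q_A = 0: 109 - 10q_A - 3(q_B) = 0.
Bastion's first-order condition: 92 - 10q_B - 3(q_A) = 0.
Rearranging gives the reaction functions q_A = (109 - 3q_B)/10 and q_B = (92 - 3q_A)/10.
Solving the pair: q_A = 814/91, q_B = 593/91.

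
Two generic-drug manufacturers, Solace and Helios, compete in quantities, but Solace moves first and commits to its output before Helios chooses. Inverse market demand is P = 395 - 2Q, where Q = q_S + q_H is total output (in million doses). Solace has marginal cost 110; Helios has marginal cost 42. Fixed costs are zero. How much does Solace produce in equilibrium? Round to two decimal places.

54.25

Solve by backward induction. Given q_S, the follower Helios maximises π_H = (395 - 2q_S - 2q_H)q_H - 42q_H.
Setting the follower's marginal profit to zero, 353 - 2q_S - 4q_H = 0, i.e. q_H = (353 - 2q_S)/4.
The leader anticipates this reaction. Substituting into P = 395 - 2Q gives P = 437/2 - q_S, so π_S = (437/2 - q_S)q_S - 110q_S.
Maximising: ∂π_S/∂q_S = 217/2 - 2q_S = 0, giving q_S = 217/4.
Then q_H = (353 - 2·(217/4))/4 = 489/8.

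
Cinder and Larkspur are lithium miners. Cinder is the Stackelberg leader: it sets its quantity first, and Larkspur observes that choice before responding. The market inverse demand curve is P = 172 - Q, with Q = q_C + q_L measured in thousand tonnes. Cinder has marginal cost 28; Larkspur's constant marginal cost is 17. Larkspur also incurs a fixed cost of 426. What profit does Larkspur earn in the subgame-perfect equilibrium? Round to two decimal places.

The follower Larkspur best-responds to any q_C: π_L = (172 - Q)q_L - 17q_L.
Follower FOC: 155 - q_C - 2q_L = 0, so q_L(q_C) = (155 - q_C)/2.
Cinder substitutes q_L(q_C) into its own profit: π_C = q_C(172 - q_C - (155 - q_C)/2) - 28q_C = (189/2 - (1/2)q_C)q_C - 28q_C.
Leader FOC: 133/2 - q_C = 0, so q_C = 133/2.
Then q_L = (155 - 133/2)/2 = 177/4.
Price P = 172 - 443/4 = 245/4.
Larkspur's profit: (245/4 - 17)·(177/4) - 426 = 1532.0625.

1532.06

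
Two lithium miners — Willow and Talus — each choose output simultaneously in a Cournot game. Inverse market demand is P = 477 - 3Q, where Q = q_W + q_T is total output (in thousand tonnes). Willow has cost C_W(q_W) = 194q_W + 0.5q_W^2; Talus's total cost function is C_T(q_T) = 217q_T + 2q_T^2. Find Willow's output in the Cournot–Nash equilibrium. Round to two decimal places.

33.61

Willow's profit: π_W = (477 - 3Q)q_W - (194q_W + (1/2)q_W²). Setting ∂π_W/∂q_W = 0: 283 - 7q_W - 3(q_T) = 0.
Talus's first-order condition: 260 - 10q_T - 3(q_W) = 0.
Rearranging gives the reaction functions q_W = (283 - 3q_T)/7 and q_T = (260 - 3q_W)/10.
Substituting one into the other gives q_W = 33.6066 and q_T = 971/61.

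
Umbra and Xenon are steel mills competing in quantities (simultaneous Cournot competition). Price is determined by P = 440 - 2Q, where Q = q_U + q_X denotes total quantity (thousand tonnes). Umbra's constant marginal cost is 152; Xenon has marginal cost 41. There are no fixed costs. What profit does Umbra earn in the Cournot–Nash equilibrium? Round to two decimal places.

1740.50

Umbra's profit: π_U = (440 - 2Q)q_U - (152q_U). Setting ∂π_U/∂q_U = 0: 288 - 4q_U - 2(q_X) = 0.
Xenon's profit: π_X = (440 - 2Q)q_X - (41q_X). Setting ∂π_X/∂q_X = 0: 399 - 4q_X - 2(q_U) = 0.
Rearranging gives the reaction functions q_U = (288 - 2q_X)/4 and q_X = (399 - 2q_U)/4.
Solving the pair: q_U = 59/2, q_X = 85.
Price P = 440 - 2·(229/2) = 211.
Umbra's profit: (211 - 152)·(59/2) = 1740.5000.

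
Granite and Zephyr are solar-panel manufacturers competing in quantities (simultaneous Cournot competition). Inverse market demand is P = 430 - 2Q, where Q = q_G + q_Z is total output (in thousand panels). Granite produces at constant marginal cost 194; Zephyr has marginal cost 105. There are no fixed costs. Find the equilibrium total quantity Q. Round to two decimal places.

Granite's profit: π_G = (430 - 2Q)q_G - (194q_G). Setting ∂π_G/∂q_G = 0: 236 - 4q_G - 2(q_Z) = 0.
Zephyr's first-order condition: 325 - 4q_Z - 2(q_G) = 0.
So q_G = (236 - 2q_Z)/4 and q_Z = (325 - 2q_G)/4.
Solving the pair: q_G = 49/2, q_Z = 69.
Total output Q = 49/2 + 69 = 187/2.

93.50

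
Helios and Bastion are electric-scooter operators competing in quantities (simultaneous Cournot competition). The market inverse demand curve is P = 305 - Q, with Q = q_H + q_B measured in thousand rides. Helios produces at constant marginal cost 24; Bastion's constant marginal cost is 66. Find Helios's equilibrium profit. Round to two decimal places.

Helios's profit: π_H = (305 - Q)q_H - (24q_H). Setting ∂π_H/∂q_H = 0: 281 - 2q_H - (q_B) = 0.
Bastion's profit: π_B = (305 - Q)q_B - (66q_B). Setting ∂π_B/∂q_B = 0: 239 - 2q_B - (q_H) = 0.
Rearranging gives the reaction functions q_H = (281 - q_B)/2 and q_B = (239 - q_H)/2.
Substituting one into the other gives q_H = 323/3 and q_B = 197/3.
Price P = 305 - 520/3 = 395/3.
Helios's profit: (395/3 - 24)·(323/3) = 11592.1111.

11592.11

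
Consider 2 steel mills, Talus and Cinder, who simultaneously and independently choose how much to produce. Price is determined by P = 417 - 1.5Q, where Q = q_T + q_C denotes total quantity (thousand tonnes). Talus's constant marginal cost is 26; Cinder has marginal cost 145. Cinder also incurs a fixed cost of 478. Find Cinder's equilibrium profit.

1256

Talus's profit: π_T = (417 - 1.5Q)q_T - (26q_T). Setting ∂π_T/∂q_T = 0: 391 - 3q_T - (3/2)(q_C) = 0.
Cinder's profit: π_C = (417 - 1.5Q)q_C - (145q_C). Setting ∂π_C/∂q_C = 0: 272 - 3q_C - (3/2)(q_T) = 0.
Best responses: q_T = (391 - (3/2)q_C)/3, q_C = (272 - (3/2)q_T)/3.
Solving the pair: q_T = 340/3, q_C = 34.
Price P = 417 - (3/2)·(442/3) = 196.
Cinder's profit: (196 - 145)·34 - 478 = 1256.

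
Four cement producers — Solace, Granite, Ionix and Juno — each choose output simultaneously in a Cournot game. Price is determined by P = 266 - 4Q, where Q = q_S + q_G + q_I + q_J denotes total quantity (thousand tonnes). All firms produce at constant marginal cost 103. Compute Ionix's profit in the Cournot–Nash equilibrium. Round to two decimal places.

265.69

Each firm earns π_i = (266 - 4Q)q_i - 103q_i.
First-order condition (treating rivals' output as given): 163 - 8q_i - 4·Σ_{j≠i} q_j = 0.
By symmetry each firm produces the same amount; substituting Σ_{j≠i} q_j = 3q_i yields q_i = 163/20.
Price P = 266 - 4·(163/5) = 678/5.
Ionix's profit: (678/5 - 103)·(163/20) = 265.6900.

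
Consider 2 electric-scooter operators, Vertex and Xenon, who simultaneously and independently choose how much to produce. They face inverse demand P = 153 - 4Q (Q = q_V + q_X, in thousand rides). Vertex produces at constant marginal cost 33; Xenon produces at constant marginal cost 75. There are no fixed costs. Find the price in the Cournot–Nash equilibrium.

Vertex's profit: π_V = (153 - 4Q)q_V - (33q_V). Setting ∂π_V/∂q_V = 0: 120 - 8q_V - 4(q_X) = 0.
Xenon's first-order condition: 78 - 8q_X - 4(q_V) = 0.
So q_V = (120 - 4q_X)/8 and q_X = (78 - 4q_V)/8.
Solving the pair: q_V = 27/2, q_X = 3.
Total output Q = 33/2, so price P = 153 - 4·(33/2) = 87.

87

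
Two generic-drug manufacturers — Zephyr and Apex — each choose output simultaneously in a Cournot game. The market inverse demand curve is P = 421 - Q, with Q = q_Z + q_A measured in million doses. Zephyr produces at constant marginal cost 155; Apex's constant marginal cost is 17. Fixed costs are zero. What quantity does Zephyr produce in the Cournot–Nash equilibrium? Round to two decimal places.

Zephyr's profit: π_Z = (421 - Q)q_Z - (155q_Z). Setting ∂π_Z/∂q_Z = 0: 266 - 2q_Z - (q_A) = 0.
Apex's profit: π_A = (421 - Q)q_A - (17q_A). Setting ∂π_A/∂q_A = 0: 404 - 2q_A - (q_Z) = 0.
Best responses: q_Z = (266 - q_A)/2, q_A = (404 - q_Z)/2.
Solving the pair: q_Z = 128/3, q_A = 542/3.

42.67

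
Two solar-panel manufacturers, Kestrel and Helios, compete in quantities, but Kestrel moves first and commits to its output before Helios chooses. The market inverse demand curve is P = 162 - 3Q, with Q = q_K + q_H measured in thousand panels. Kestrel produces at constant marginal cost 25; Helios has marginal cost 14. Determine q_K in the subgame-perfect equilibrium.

21

The follower Helios best-responds to any q_K: π_H = (162 - 3Q)q_H - 14q_H.
Follower FOC: 148 - 3q_K - 6q_H = 0, so q_H(q_K) = (148 - 3q_K)/6.
The leader anticipates this reaction. Substituting into P = 162 - 3Q gives P = 88 - (3/2)q_K, so π_K = (88 - (3/2)q_K)q_K - 25q_K.
The leader's first-order condition 63 - 3q_K = 0 yields q_K = 21.
Then q_H = (148 - 3·21)/6 = 85/6.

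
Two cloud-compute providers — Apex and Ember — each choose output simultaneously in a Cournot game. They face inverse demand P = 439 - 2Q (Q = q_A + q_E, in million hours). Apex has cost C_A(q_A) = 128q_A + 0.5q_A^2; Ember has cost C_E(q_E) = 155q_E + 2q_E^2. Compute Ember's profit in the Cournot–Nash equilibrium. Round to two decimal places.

Apex's profit: π_A = (439 - 2Q)q_A - (128q_A + (1/2)q_A²). Setting ∂π_A/∂q_A = 0: 311 - 5q_A - 2(q_E) = 0.
Ember's first-order condition: 284 - 8q_E - 2(q_A) = 0.
So q_A = (311 - 2q_E)/5 and q_E = (284 - 2q_A)/8.
Substituting one into the other gives q_A = 160/3 and q_E = 133/6.
Price P = 439 - 2·(151/2) = 288.
Ember's profit: 288·(133/6) - 155·(133/6) - 2(133/6)² = 1965.4444.

1965.44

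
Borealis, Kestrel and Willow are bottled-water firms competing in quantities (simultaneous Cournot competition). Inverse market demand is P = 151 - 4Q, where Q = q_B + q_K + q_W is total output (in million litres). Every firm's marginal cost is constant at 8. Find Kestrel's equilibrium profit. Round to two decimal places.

Each firm earns π_i = (151 - 4Q)q_i - 8q_i.
Setting ∂π_i/∂q_i = 0 with rivals' quantities fixed: 143 - 8q_i - 4·Σ_{j≠i} q_j = 0.
With identical firms every q_j equals q_i, so Σ_{j≠i} q_j = 2q_i and 143 = 16q_i, giving q_i = 143/16.
Price P = 151 - 4·(429/16) = 175/4.
Kestrel's profit: (175/4 - 8)·(143/16) = 319.5156.

319.52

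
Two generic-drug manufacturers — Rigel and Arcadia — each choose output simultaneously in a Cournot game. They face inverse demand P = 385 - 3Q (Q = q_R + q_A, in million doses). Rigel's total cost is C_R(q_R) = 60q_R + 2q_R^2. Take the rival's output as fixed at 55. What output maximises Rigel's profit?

16

With the rival's output fixed at 55, Rigel's profit is π_R = (385 - 3·55 - 3q_R)q_R - (60q_R + 2q_R²) = (220 - 3q_R)q_R - (60q_R + 2q_R²).
∂π_R/∂q_R = 160 - 10q_R = 0, so q_R = 16.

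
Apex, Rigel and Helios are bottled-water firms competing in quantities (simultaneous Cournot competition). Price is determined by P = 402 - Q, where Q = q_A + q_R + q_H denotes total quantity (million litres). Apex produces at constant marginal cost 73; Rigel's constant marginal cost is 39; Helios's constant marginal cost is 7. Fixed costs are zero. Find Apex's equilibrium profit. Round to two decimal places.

Apex's profit: π_A = (402 - Q)q_A - (73q_A). Setting ∂π_A/∂q_A = 0: 329 - 2q_A - (q_R + q_H) = 0.
Rigel's profit: π_R = (402 - Q)q_R - (39q_R). Setting ∂π_R/∂q_R = 0: 363 - 2q_R - (q_A + q_H) = 0.
Helios's first-order condition: 395 - 2q_H - (q_A + q_R) = 0.
Adding the 3 first-order conditions: 1087 − 4Q = 0, so Q = 1087/4.
Back-substituting: q_A = (329 − 1087/4) = 229/4, q_R = (363 − 1087/4) = 365/4, q_H = (395 − 1087/4) = 493/4.
Price P = 402 - 1087/4 = 521/4.
Apex's profit: (521/4 - 73)·(229/4) = 3277.5625.

3277.56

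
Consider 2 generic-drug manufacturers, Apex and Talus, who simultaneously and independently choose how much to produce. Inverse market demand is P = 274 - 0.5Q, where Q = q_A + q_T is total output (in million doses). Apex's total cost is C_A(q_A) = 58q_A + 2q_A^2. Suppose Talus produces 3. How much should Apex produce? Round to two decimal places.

With the rival's output fixed at 3, Apex's profit is π_A = (274 - (1/2)·3 - (1/2)q_A)q_A - (58q_A + 2q_A²) = (545/2 - (1/2)q_A)q_A - (58q_A + 2q_A²).
∂π_A/∂q_A = 429/2 - 5q_A = 0, so q_A = 429/10.

42.90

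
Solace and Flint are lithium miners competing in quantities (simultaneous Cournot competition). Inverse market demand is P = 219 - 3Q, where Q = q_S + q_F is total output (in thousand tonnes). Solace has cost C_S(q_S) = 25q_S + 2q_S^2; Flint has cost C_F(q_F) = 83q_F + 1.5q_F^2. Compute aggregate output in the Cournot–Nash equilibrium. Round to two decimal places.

26.12

Solace's profit: π_S = (219 - 3Q)q_S - (25q_S + 2q_S²). Setting ∂π_S/∂q_S = 0: 194 - 10q_S - 3(q_F) = 0.
Flint's profit: π_F = (219 - 3Q)q_F - (83q_F + (3/2)q_F²). Setting ∂π_F/∂q_F = 0: 136 - 9q_F - 3(q_S) = 0.
So q_S = (194 - 3q_F)/10 and q_F = (136 - 3q_S)/9.
Solving the pair: q_S = 446/27, q_F = 778/81.
Total output Q = 446/27 + 778/81 = 26.1235.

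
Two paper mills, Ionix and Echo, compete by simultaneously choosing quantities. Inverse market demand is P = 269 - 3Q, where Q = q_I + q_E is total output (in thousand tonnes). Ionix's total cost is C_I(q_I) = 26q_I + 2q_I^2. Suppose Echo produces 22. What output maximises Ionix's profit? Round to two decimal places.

17.70

With the rival's output fixed at 22, Ionix's profit is π_I = (269 - 3·22 - 3q_I)q_I - (26q_I + 2q_I²) = (203 - 3q_I)q_I - (26q_I + 2q_I²).
∂π_I/∂q_I = 177 - 10q_I = 0, so q_I = 177/10.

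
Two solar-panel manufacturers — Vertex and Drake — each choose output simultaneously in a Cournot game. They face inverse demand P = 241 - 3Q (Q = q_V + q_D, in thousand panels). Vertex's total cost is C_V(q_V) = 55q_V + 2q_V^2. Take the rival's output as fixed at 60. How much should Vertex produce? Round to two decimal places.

0.60

With the rival's output fixed at 60, Vertex's profit is π_V = (241 - 3·60 - 3q_V)q_V - (55q_V + 2q_V²) = (61 - 3q_V)q_V - (55q_V + 2q_V²).
∂π_V/∂q_V = 6 - 10q_V = 0, so q_V = 3/5.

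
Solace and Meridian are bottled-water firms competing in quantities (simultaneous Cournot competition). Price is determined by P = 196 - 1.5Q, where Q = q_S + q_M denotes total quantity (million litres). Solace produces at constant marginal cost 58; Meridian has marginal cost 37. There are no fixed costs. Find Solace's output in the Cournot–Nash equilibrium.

26

Solace's profit: π_S = (196 - 1.5Q)q_S - (58q_S). Setting ∂π_S/∂q_S = 0: 138 - 3q_S - (3/2)(q_M) = 0.
Meridian's profit: π_M = (196 - 1.5Q)q_M - (37q_M). Setting ∂π_M/∂q_M = 0: 159 - 3q_M - (3/2)(q_S) = 0.
Best responses: q_S = (138 - (3/2)q_M)/3, q_M = (159 - (3/2)q_S)/3.
Substituting one into the other gives q_S = 26 and q_M = 40.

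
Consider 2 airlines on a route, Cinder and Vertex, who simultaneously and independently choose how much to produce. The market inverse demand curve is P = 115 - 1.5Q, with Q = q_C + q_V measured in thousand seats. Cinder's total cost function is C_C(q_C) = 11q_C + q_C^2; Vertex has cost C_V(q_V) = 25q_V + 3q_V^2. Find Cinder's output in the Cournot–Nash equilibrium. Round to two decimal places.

18.74

Cinder's profit: π_C = (115 - 1.5Q)q_C - (11q_C + q_C²). Setting ∂π_C/∂q_C = 0: 104 - 5q_C - (3/2)(q_V) = 0.
Vertex's profit: π_V = (115 - 1.5Q)q_V - (25q_V + 3q_V²). Setting ∂π_V/∂q_V = 0: 90 - 9q_V - (3/2)(q_C) = 0.
Best responses: q_C = (104 - (3/2)q_V)/5, q_V = (90 - (3/2)q_C)/9.
Substituting one into the other gives q_C = 356/19 and q_V = 392/57.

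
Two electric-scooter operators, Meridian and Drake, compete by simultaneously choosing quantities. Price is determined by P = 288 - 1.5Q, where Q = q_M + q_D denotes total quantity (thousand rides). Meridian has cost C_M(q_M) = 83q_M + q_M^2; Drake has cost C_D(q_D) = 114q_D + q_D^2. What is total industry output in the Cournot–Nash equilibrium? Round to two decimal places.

58.31

Meridian's profit: π_M = (288 - 1.5Q)q_M - (83q_M + q_M²). Setting ∂π_M/∂q_M = 0: 205 - 5q_M - (3/2)(q_D) = 0.
Drake's first-order condition: 174 - 5q_D - (3/2)(q_M) = 0.
So q_M = (205 - (3/2)q_D)/5 and q_D = (174 - (3/2)q_M)/5.
Substituting one into the other gives q_M = 33.5824 and q_D = 24.7253.
Total output Q = 33.5824 + 24.7253 = 758/13.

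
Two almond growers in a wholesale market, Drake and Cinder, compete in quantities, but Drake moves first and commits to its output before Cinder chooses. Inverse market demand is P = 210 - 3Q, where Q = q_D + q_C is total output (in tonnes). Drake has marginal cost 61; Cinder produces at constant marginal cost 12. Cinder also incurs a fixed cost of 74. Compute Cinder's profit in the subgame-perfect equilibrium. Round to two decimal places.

The follower Cinder best-responds to any q_D: π_C = (210 - 3Q)q_C - 12q_C.
∂π_C/∂q_C = 198 - 3q_D - 6q_C = 0 gives the reaction function q_C = (198 - 3q_D)/6.
Drake substitutes q_C(q_D) into its own profit: π_D = q_D(210 - 3q_D - (198 - 3q_D)/2) - 61q_D = (111 - (3/2)q_D)q_D - 61q_D.
The leader's first-order condition 50 - 3q_D = 0 yields q_D = 50/3.
Then q_C = (198 - 3·(50/3))/6 = 74/3.
Price P = 210 - 3·(124/3) = 86.
Cinder's profit: (86 - 12)·(74/3) - 74 = 1751.3333.

1751.33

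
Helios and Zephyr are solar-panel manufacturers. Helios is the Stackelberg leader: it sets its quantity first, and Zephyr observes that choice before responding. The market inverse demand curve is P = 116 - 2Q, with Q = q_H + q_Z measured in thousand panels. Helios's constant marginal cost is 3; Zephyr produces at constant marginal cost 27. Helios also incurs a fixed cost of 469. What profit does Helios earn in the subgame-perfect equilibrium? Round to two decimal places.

The follower Zephyr best-responds to any q_H: π_Z = (116 - 2Q)q_Z - 27q_Z.
∂π_Z/∂q_Z = 89 - 2q_H - 4q_Z = 0 gives the reaction function q_Z = (89 - 2q_H)/4.
The leader anticipates this reaction. Substituting into P = 116 - 2Q gives P = 143/2 - q_H, so π_H = (143/2 - q_H)q_H - 3q_H.
The leader's first-order condition 137/2 - 2q_H = 0 yields q_H = 137/4.
Then q_Z = (89 - 2·(137/4))/4 = 41/8.
Price P = 116 - 2·(315/8) = 149/4.
Helios's profit: (149/4 - 3)·(137/4) - 469 = 704.0625.

704.06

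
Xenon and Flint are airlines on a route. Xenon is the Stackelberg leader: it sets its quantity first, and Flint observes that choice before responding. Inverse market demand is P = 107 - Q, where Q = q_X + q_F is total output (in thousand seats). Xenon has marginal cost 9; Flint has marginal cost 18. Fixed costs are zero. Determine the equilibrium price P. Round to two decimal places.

35.75

Solve by backward induction. Given q_X, the follower Flint maximises π_F = (107 - q_X - q_F)q_F - 18q_F.
Setting the follower's marginal profit to zero, 89 - q_X - 2q_F = 0, i.e. q_F = (89 - q_X)/2.
Xenon substitutes q_F(q_X) into its own profit: π_X = q_X(107 - q_X - (89 - q_X)/2) - 9q_X = (125/2 - (1/2)q_X)q_X - 9q_X.
Leader FOC: 107/2 - q_X = 0, so q_X = 107/2.
Then q_F = (89 - 107/2)/2 = 71/4.
Total output Q = 285/4, so price P = 107 - 285/4 = 143/4.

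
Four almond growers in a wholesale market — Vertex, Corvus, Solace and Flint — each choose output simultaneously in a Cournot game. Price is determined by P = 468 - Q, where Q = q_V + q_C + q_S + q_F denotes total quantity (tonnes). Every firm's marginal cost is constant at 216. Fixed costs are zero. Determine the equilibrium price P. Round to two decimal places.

266.40

A representative firm's profit is π_i = q_i(468 - Q) - 216q_i.
First-order condition (treating rivals' output as given): 252 - 2q_i - Σ_{j≠i} q_j = 0.
By symmetry each firm produces the same amount; substituting Σ_{j≠i} q_j = 3q_i yields q_i = 252/5.
Total output Q = 1008/5, so price P = 468 - 1008/5 = 1332/5.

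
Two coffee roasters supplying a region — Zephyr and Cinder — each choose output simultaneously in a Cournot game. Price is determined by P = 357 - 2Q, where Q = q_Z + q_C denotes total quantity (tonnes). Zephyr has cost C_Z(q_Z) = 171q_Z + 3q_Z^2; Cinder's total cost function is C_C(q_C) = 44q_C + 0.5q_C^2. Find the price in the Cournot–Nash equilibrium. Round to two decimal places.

223.87

Zephyr's profit: π_Z = (357 - 2Q)q_Z - (171q_Z + 3q_Z²). Setting ∂π_Z/∂q_Z = 0: 186 - 10q_Z - 2(q_C) = 0.
Cinder's profit: π_C = (357 - 2Q)q_C - (44q_C + (1/2)q_C²). Setting ∂π_C/∂q_C = 0: 313 - 5q_C - 2(q_Z) = 0.
Rearranging gives the reaction functions q_Z = (186 - 2q_C)/10 and q_C = (313 - 2q_Z)/5.
Solving the pair: q_Z = 152/23, q_C = 1379/23.
Total output Q = 1531/23, so price P = 357 - 2·(1531/23) = 223.8696.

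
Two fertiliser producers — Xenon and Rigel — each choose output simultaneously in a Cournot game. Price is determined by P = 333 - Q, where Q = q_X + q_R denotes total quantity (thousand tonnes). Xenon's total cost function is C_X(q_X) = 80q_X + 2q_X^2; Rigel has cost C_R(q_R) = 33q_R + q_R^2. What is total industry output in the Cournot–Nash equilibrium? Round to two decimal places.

98.22

Xenon's profit: π_X = (333 - Q)q_X - (80q_X + 2q_X²). Setting ∂π_X/∂q_X = 0: 253 - 6q_X - (q_R) = 0.
Rigel's profit: π_R = (333 - Q)q_R - (33q_R + q_R²). Setting ∂π_R/∂q_R = 0: 300 - 4q_R - (q_X) = 0.
So q_X = (253 - q_R)/6 and q_R = (300 - q_X)/4.
Substituting one into the other gives q_X = 712/23 and q_R = 1547/23.
Total output Q = 712/23 + 1547/23 = 98.2174.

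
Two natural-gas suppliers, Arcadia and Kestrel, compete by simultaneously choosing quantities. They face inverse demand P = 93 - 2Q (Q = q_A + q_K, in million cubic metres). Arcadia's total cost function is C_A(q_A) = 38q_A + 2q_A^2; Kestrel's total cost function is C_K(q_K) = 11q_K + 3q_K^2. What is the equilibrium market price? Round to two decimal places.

68.47

Arcadia's profit: π_A = (93 - 2Q)q_A - (38q_A + 2q_A²). Setting ∂π_A/∂q_A = 0: 55 - 8q_A - 2(q_K) = 0.
Kestrel's profit: π_K = (93 - 2Q)q_K - (11q_K + 3q_K²). Setting ∂π_K/∂q_K = 0: 82 - 10q_K - 2(q_A) = 0.
Rearranging gives the reaction functions q_A = (55 - 2q_K)/8 and q_K = (82 - 2q_A)/10.
Solving the pair: q_A = 193/38, q_K = 273/38.
Total output Q = 233/19, so price P = 93 - 2·(233/19) = 1301/19.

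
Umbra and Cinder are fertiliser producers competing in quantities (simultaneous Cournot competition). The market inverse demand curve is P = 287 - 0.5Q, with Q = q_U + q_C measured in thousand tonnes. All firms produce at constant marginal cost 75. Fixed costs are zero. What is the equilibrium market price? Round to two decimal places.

145.67

Each firm earns π_i = (287 - 0.5Q)q_i - 75q_i.
Setting ∂π_i/∂q_i = 0 with rivals' quantities fixed: 212 - q_i - (1/2)q_j = 0.
By symmetry each firm produces the same amount; substituting q_j = q_i yields q_i = 212/(3/2) = 424/3.
Total output Q = 848/3, so price P = 287 - (1/2)·(848/3) = 437/3.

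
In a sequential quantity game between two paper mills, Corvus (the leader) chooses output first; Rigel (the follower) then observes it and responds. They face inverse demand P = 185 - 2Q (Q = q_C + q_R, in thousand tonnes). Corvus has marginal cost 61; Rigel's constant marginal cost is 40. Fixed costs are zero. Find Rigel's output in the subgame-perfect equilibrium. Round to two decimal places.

23.38

Solve by backward induction. Given q_C, the follower Rigel maximises π_R = (185 - 2q_C - 2q_R)q_R - 40q_R.
∂π_R/∂q_R = 145 - 2q_C - 4q_R = 0 gives the reaction function q_R = (145 - 2q_C)/4.
The leader anticipates this reaction. Substituting into P = 185 - 2Q gives P = 225/2 - q_C, so π_C = (225/2 - q_C)q_C - 61q_C.
Maximising: ∂π_C/∂q_C = 103/2 - 2q_C = 0, giving q_C = 103/4.
Then q_R = (145 - 2·(103/4))/4 = 187/8.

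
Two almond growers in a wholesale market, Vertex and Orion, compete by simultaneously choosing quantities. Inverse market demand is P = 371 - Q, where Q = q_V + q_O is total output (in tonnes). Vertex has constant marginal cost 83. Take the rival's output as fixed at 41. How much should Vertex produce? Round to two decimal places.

With the rival's output fixed at 41, Vertex's profit is π_V = (371 - 41 - q_V)q_V - (83q_V) = (330 - q_V)q_V - (83q_V).
∂π_V/∂q_V = 247 - 2q_V = 0, so q_V = 247/2.

123.50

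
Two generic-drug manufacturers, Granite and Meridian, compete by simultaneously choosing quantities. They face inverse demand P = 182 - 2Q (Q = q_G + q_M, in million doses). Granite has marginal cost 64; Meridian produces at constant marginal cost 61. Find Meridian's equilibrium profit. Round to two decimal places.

854.22

Granite's profit: π_G = (182 - 2Q)q_G - (64q_G). Setting ∂π_G/∂q_G = 0: 118 - 4q_G - 2(q_M) = 0.
Meridian's profit: π_M = (182 - 2Q)q_M - (61q_M). Setting ∂π_M/∂q_M = 0: 121 - 4q_M - 2(q_G) = 0.
Best responses: q_G = (118 - 2q_M)/4, q_M = (121 - 2q_G)/4.
Solving the pair: q_G = 115/6, q_M = 62/3.
Price P = 182 - 2·(239/6) = 307/3.
Meridian's profit: (307/3 - 61)·(62/3) = 854.2222.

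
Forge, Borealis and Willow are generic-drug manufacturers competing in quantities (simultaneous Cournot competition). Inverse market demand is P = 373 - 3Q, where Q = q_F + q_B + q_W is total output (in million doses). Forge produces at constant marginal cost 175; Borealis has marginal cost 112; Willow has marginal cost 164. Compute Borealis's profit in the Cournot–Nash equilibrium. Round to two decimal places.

Forge's profit: π_F = (373 - 3Q)q_F - (175q_F). Setting ∂π_F/∂q_F = 0: 198 - 6q_F - 3(q_B + q_W) = 0.
Borealis's first-order condition: 261 - 6q_B - 3(q_F + q_W) = 0.
Willow's first-order condition: 209 - 6q_W - 3(q_F + q_B) = 0.
Adding the 3 conditions: 668 − 6Q − 6Q = 0, i.e. Q = 167/3.
Back-substituting: q_F = (198 − 167)/3 = 31/3, q_B = (261 − 167)/3 = 94/3, q_W = (209 − 167)/3 = 14.
Price P = 373 - 3·(167/3) = 206.
Borealis's profit: (206 - 112)·(94/3) = 2945.3333.

2945.33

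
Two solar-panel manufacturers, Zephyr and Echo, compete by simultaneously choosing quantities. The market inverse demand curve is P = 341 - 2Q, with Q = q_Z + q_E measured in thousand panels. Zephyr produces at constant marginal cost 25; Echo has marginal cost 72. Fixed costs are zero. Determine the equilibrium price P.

146

Zephyr's profit: π_Z = (341 - 2Q)q_Z - (25q_Z). Setting ∂π_Z/∂q_Z = 0: 316 - 4q_Z - 2(q_E) = 0.
Echo's profit: π_E = (341 - 2Q)q_E - (72q_E). Setting ∂π_E/∂q_E = 0: 269 - 4q_E - 2(q_Z) = 0.
Best responses: q_Z = (316 - 2q_E)/4, q_E = (269 - 2q_Z)/4.
Solving the pair: q_Z = 121/2, q_E = 37.
Total output Q = 195/2, so price P = 341 - 2·(195/2) = 146.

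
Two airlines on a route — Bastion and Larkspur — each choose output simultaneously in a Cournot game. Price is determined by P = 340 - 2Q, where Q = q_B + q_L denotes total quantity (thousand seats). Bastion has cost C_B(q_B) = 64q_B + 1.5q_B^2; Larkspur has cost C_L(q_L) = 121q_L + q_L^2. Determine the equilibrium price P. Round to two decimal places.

Bastion's profit: π_B = (340 - 2Q)q_B - (64q_B + (3/2)q_B²). Setting ∂π_B/∂q_B = 0: 276 - 7q_B - 2(q_L) = 0.
Larkspur's profit: π_L = (340 - 2Q)q_L - (121q_L + q_L²). Setting ∂π_L/∂q_L = 0: 219 - 6q_L - 2(q_B) = 0.
So q_B = (276 - 2q_L)/7 and q_L = (219 - 2q_B)/6.
Solving the pair: q_B = 609/19, q_L = 981/38.
Total output Q = 57.8684, so price P = 340 - 2·57.8684 = 224.2632.

224.26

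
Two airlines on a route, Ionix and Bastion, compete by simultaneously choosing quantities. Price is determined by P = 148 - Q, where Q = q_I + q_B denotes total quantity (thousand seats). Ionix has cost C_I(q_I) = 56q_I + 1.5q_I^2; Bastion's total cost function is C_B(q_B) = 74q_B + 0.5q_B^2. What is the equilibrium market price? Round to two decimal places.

Ionix's profit: π_I = (148 - Q)q_I - (56q_I + (3/2)q_I²). Setting ∂π_I/∂q_I = 0: 92 - 5q_I - (q_B) = 0.
Bastion's profit: π_B = (148 - Q)q_B - (74q_B + (1/2)q_B²). Setting ∂π_B/∂q_B = 0: 74 - 3q_B - (q_I) = 0.
So q_I = (92 - q_B)/5 and q_B = (74 - q_I)/3.
Substituting one into the other gives q_I = 101/7 and q_B = 139/7.
Total output Q = 240/7, so price P = 148 - 240/7 = 796/7.

113.71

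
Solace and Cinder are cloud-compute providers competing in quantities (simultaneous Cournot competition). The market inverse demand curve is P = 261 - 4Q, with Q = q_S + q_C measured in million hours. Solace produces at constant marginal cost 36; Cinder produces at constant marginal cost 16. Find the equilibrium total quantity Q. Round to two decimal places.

39.17

Solace's profit: π_S = (261 - 4Q)q_S - (36q_S). Setting ∂π_S/∂q_S = 0: 225 - 8q_S - 4(q_C) = 0.
Cinder's first-order condition: 245 - 8q_C - 4(q_S) = 0.
So q_S = (225 - 4q_C)/8 and q_C = (245 - 4q_S)/8.
Substituting one into the other gives q_S = 205/12 and q_C = 265/12.
Total output Q = 205/12 + 265/12 = 235/6.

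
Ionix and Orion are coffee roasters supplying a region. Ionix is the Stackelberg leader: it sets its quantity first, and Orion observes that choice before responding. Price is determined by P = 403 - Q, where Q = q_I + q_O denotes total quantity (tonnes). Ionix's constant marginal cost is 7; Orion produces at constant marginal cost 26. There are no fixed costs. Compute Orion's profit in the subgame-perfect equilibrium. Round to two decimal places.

7182.56

Solve by backward induction. Given q_I, the follower Orion maximises π_O = (403 - q_I - q_O)q_O - 26q_O.
Setting the follower's marginal profit to zero, 377 - q_I - 2q_O = 0, i.e. q_O = (377 - q_I)/2.
The leader anticipates this reaction. Substituting into P = 403 - Q gives P = 429/2 - (1/2)q_I, so π_I = (429/2 - (1/2)q_I)q_I - 7q_I.
The leader's first-order condition 415/2 - q_I = 0 yields q_I = 415/2.
Then q_O = (377 - 415/2)/2 = 339/4.
Price P = 403 - 1169/4 = 443/4.
Orion's profit: (443/4 - 26)·(339/4) = 7182.5625.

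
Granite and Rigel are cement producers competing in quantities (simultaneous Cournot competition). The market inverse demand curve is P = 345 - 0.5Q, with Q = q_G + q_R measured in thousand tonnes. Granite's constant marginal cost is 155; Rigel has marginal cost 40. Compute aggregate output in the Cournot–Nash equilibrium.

330

Granite's profit: π_G = (345 - 0.5Q)q_G - (155q_G). Setting ∂π_G/∂q_G = 0: 190 - q_G - (1/2)(q_R) = 0.
Rigel's profit: π_R = (345 - 0.5Q)q_R - (40q_R). Setting ∂π_R/∂q_R = 0: 305 - q_R - (1/2)(q_G) = 0.
Rearranging gives the reaction functions q_G = (190 - (1/2)q_R) and q_R = (305 - (1/2)q_G).
Substituting one into the other gives q_G = 50 and q_R = 280.
Total output Q = 50 + 280 = 330.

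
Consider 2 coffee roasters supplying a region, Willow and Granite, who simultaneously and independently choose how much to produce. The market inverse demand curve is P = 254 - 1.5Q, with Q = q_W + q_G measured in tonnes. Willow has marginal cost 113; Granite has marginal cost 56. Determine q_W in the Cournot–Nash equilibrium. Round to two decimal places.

Willow's profit: π_W = (254 - 1.5Q)q_W - (113q_W). Setting ∂π_W/∂q_W = 0: 141 - 3q_W - (3/2)(q_G) = 0.
Granite's profit: π_G = (254 - 1.5Q)q_G - (56q_G). Setting ∂π_G/∂q_G = 0: 198 - 3q_G - (3/2)(q_W) = 0.
Rearranging gives the reaction functions q_W = (141 - (3/2)q_G)/3 and q_G = (198 - (3/2)q_W)/3.
Substituting one into the other gives q_W = 56/3 and q_G = 170/3.

18.67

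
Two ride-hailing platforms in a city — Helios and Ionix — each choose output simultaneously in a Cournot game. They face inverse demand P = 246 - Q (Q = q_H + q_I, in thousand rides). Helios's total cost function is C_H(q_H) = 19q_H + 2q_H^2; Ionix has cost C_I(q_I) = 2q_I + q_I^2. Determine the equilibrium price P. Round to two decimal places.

Helios's profit: π_H = (246 - Q)q_H - (19q_H + 2q_H²). Setting ∂π_H/∂q_H = 0: 227 - 6q_H - (q_I) = 0.
Ionix's profit: π_I = (246 - Q)q_I - (2q_I + q_I²). Setting ∂π_I/∂q_I = 0: 244 - 4q_I - (q_H) = 0.
Best responses: q_H = (227 - q_I)/6, q_I = (244 - q_H)/4.
Substituting one into the other gives q_H = 664/23 and q_I = 1237/23.
Total output Q = 1901/23, so price P = 246 - 1901/23 = 163.3478.

163.35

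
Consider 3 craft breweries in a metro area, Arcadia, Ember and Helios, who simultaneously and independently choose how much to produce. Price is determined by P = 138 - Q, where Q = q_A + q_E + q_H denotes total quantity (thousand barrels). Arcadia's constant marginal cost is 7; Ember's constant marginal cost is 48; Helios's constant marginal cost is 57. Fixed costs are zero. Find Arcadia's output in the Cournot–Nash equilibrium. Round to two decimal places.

Arcadia's profit: π_A = (138 - Q)q_A - (7q_A). Setting ∂π_A/∂q_A = 0: 131 - 2q_A - (q_E + q_H) = 0.
Ember's first-order condition: 90 - 2q_E - (q_A + q_H) = 0.
Helios's profit: π_H = (138 - Q)q_H - (57q_H). Setting ∂π_H/∂q_H = 0: 81 - 2q_H - (q_A + q_E) = 0.
Adding the 3 first-order conditions: 302 − 4Q = 0, so Q = 151/2.
Back-substituting: q_A = (131 − 151/2) = 111/2, q_E = (90 − 151/2) = 29/2, q_H = (81 − 151/2) = 11/2.

55.50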